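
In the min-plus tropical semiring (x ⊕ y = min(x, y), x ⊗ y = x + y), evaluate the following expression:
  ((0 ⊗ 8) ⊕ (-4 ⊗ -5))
((0 ⊗ 8) ⊕ (-4 ⊗ -5)) = -9

Expand innermost to outermost. Recall ⊕ takes the minimum of its arguments and ⊗ takes their sum. Working out the expression ((0 ⊗ 8) ⊕ (-4 ⊗ -5)) gives -9.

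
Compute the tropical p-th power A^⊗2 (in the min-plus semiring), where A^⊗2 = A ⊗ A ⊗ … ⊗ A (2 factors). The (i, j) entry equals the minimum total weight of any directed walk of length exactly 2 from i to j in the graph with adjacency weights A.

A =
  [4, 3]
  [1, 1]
A^⊗2 =
  [4, 4]
  [2, 2]

Each entry (A^⊗2)_ij equals the minimum over all length-2 walks i = v_0 → v_1 → … → v_2 = j of Σ_t A[v_t][v_{t+1}]. For example, for (i, j) = (0, 1) we minimise over 2 possible intermediate vertex sequences; the minimum is 4, attained along the walk 0 → 1 → 1.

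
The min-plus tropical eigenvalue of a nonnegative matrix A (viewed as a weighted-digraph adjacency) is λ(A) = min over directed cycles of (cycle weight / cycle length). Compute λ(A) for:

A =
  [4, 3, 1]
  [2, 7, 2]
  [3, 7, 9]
λ(A) = 2

Enumerate directed cycles and compute their means (weight / length). Sample:
  cycle 0 → 0: weight = 4, length = 1, mean = 4/1 ≈ 4.000
  cycle 1 → 1: weight = 7, length = 1, mean = 7/1 ≈ 7.000
  cycle 2 → 2: weight = 9, length = 1, mean = 9/1 ≈ 9.000
  cycle 0 → 1 → 0: weight = 5, length = 2, mean = 5/2 ≈ 2.500
  cycle 0 → 2 → 0: weight = 4, length = 2, mean = 4/2 ≈ 2.000
  cycle 1 → 0 → 1: weight = 5, length = 2, mean = 5/2 ≈ 2.500
Minimum mean = 2.000, attained e.g. along the cycle 0 → 2 → 0 with weight 4 and length 2. So λ(A) = 4/2 = 2.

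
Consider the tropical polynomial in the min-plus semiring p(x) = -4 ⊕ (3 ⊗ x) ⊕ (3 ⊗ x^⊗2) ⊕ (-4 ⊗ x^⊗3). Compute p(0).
p(0) = -4

A tropical monomial a ⊗ x^⊗i evaluates to a + i · x. Evaluating each term at x = 0:
  Term 0 contributes -4 + 0 · 0 = -4
  Term 1 contributes 3 + 1 · 0 = 3
  Term 2 contributes 3 + 2 · 0 = 3
  Term 3 contributes -4 + 3 · 0 = -4
p(0) = ⊕ of these = min[-4, 3, 3, -4] = -4.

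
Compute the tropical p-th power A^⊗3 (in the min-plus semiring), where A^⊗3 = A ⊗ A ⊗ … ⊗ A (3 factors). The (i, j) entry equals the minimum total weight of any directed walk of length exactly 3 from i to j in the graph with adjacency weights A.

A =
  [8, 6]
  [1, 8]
A^⊗3 =
  [15, 13]
  [8, 15]

Each entry (A^⊗3)_ij equals the minimum over all length-3 walks i = v_0 → v_1 → … → v_3 = j of Σ_t A[v_t][v_{t+1}]. For example, for (i, j) = (0, 1) we minimise over 4 possible intermediate vertex sequences; the minimum is 13, attained along the walk 0 → 1 → 0 → 1.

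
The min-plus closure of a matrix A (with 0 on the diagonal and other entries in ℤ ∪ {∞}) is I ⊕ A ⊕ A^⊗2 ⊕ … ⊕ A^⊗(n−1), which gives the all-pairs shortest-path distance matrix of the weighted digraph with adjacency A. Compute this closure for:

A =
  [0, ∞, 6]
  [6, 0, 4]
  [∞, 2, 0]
Closure =
  [0, 8, 6]
  [6, 0, 4]
  [8, 2, 0]

This is the Floyd-Warshall all-pairs shortest-path computation. For each intermediate vertex k = 0, 1, …, 2, update dist[i][j] ← min(dist[i][j], dist[i][k] + dist[k][j]). The final matrix gives, for each (i, j), the minimum total weight of any directed path from i to j (possibly empty when i = j).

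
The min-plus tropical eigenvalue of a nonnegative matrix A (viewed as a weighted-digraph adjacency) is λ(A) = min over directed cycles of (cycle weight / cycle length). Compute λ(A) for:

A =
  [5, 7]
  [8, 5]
λ(A) = 5

Enumerate directed cycles and compute their means (weight / length). Sample:
  cycle 0 → 0: weight = 5, length = 1, mean = 5/1 ≈ 5.000
  cycle 1 → 1: weight = 5, length = 1, mean = 5/1 ≈ 5.000
  cycle 0 → 1 → 0: weight = 15, length = 2, mean = 15/2 ≈ 7.500
  cycle 1 → 0 → 1: weight = 15, length = 2, mean = 15/2 ≈ 7.500
Minimum mean = 5.000, attained e.g. along the cycle 0 → 0 with weight 5 and length 1. So λ(A) = 5/1 = 5.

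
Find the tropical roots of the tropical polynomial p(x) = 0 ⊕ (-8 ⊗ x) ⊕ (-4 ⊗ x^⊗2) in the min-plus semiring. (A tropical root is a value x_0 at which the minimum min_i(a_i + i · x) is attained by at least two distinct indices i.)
Roots: {-4, 8}

Each tropical root is a break point of the lower envelope of the lines y = a_i + i · x (there are 3 lines, with slopes 0, 1, ..., 2). Only the lines that attain the minimum somewhere contribute to roots; other lines are dominated. Here the surviving (envelope) indices are i = 2, i = 1, i = 0.
Intersections between consecutive envelope lines give the roots: for adjacent envelope indices i < j the intersection is x = (a_i − a_j) / (j − i). Reading off the sorted break points: {-4, 8}.
Verification: at each break x_0, at least two indices attain the minimum of min_i(a_i + i · x_0).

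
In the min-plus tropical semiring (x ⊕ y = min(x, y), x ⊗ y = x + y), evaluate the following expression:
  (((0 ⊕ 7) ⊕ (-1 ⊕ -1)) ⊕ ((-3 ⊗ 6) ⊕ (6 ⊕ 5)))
(((0 ⊕ 7) ⊕ (-1 ⊕ -1)) ⊕ ((-3 ⊗ 6) ⊕ (6 ⊕ 5))) = -1

Expand innermost to outermost. Recall ⊕ takes the minimum of its arguments and ⊗ takes their sum. Working out the expression (((0 ⊕ 7) ⊕ (-1 ⊕ -1)) ⊕ ((-3 ⊗ 6) ⊕ (6 ⊕ 5))) gives -1.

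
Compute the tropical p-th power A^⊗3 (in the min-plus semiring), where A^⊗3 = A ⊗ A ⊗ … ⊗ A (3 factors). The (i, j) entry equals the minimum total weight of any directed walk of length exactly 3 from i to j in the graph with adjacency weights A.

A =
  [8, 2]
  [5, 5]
A^⊗3 =
  [12, 9]
  [12, 12]

Each entry (A^⊗3)_ij equals the minimum over all length-3 walks i = v_0 → v_1 → … → v_3 = j of Σ_t A[v_t][v_{t+1}]. For example, for (i, j) = (0, 1) we minimise over 4 possible intermediate vertex sequences; the minimum is 9, attained along the walk 0 → 1 → 0 → 1.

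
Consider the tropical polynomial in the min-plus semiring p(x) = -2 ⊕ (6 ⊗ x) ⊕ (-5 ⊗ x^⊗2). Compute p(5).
p(5) = -2

A tropical monomial a ⊗ x^⊗i evaluates to a + i · x. Evaluating each term at x = 5:
  Term 0 contributes -2 + 0 · 5 = -2
  Term 1 contributes 6 + 1 · 5 = 11
  Term 2 contributes -5 + 2 · 5 = 5
p(5) = ⊕ of these = min[-2, 11, 5] = -2.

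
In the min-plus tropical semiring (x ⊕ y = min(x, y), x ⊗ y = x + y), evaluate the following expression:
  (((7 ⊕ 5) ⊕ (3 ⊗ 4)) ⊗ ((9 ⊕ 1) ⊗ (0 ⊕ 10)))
(((7 ⊕ 5) ⊕ (3 ⊗ 4)) ⊗ ((9 ⊕ 1) ⊗ (0 ⊕ 10))) = 6

Expand innermost to outermost. Recall ⊕ takes the minimum of its arguments and ⊗ takes their sum. Working out the expression (((7 ⊕ 5) ⊕ (3 ⊗ 4)) ⊗ ((9 ⊕ 1) ⊗ (0 ⊕ 10))) gives 6.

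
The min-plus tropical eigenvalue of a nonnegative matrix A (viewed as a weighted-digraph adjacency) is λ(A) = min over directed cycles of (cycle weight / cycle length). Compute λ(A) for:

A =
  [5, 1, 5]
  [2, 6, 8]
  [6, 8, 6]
λ(A) = 3/2

Enumerate directed cycles and compute their means (weight / length). Sample:
  cycle 0 → 0: weight = 5, length = 1, mean = 5/1 ≈ 5.000
  cycle 1 → 1: weight = 6, length = 1, mean = 6/1 ≈ 6.000
  cycle 2 → 2: weight = 6, length = 1, mean = 6/1 ≈ 6.000
  cycle 0 → 1 → 0: weight = 3, length = 2, mean = 3/2 ≈ 1.500
  cycle 0 → 2 → 0: weight = 11, length = 2, mean = 11/2 ≈ 5.500
  cycle 1 → 0 → 1: weight = 3, length = 2, mean = 3/2 ≈ 1.500
Minimum mean = 1.500, attained e.g. along the cycle 0 → 1 → 0 with weight 3 and length 2. So λ(A) = 3/2 = 3/2.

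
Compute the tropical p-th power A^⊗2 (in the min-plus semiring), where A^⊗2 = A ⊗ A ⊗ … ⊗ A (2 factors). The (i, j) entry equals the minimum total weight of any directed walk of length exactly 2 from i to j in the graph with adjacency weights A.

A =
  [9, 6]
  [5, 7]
A^⊗2 =
  [11, 13]
  [12, 11]

Each entry (A^⊗2)_ij equals the minimum over all length-2 walks i = v_0 → v_1 → … → v_2 = j of Σ_t A[v_t][v_{t+1}]. For example, for (i, j) = (0, 1) we minimise over 2 possible intermediate vertex sequences; the minimum is 13, attained along the walk 0 → 1 → 1.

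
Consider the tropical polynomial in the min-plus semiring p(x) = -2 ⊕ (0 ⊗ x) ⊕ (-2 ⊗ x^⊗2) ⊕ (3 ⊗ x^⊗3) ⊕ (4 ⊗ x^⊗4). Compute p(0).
p(0) = -2

A tropical monomial a ⊗ x^⊗i evaluates to a + i · x. Evaluating each term at x = 0:
  Term 0 contributes -2 + 0 · 0 = -2
  Term 1 contributes 0 + 1 · 0 = 0
  Term 2 contributes -2 + 2 · 0 = -2
  Term 3 contributes 3 + 3 · 0 = 3
  Term 4 contributes 4 + 4 · 0 = 4
p(0) = ⊕ of these = min[-2, 0, -2, 3, 4] = -2.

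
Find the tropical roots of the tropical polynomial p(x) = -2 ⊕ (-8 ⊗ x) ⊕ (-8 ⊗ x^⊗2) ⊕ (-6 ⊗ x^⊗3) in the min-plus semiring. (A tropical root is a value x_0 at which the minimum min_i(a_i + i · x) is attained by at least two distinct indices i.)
Roots: {-2, 0, 6}

Each tropical root is a break point of the lower envelope of the lines y = a_i + i · x (there are 4 lines, with slopes 0, 1, ..., 3). Only the lines that attain the minimum somewhere contribute to roots; other lines are dominated. Here the surviving (envelope) indices are i = 3, i = 2, i = 1, i = 0.
Intersections between consecutive envelope lines give the roots: for adjacent envelope indices i < j the intersection is x = (a_i − a_j) / (j − i). Reading off the sorted break points: {-2, 0, 6}.
Verification: at each break x_0, at least two indices attain the minimum of min_i(a_i + i · x_0).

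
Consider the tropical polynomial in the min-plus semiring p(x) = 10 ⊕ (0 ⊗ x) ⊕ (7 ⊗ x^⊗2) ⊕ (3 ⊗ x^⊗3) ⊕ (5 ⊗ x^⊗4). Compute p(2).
p(2) = 2

A tropical monomial a ⊗ x^⊗i evaluates to a + i · x. Evaluating each term at x = 2:
  Term 0 contributes 10 + 0 · 2 = 10
  Term 1 contributes 0 + 1 · 2 = 2
  Term 2 contributes 7 + 2 · 2 = 11
  Term 3 contributes 3 + 3 · 2 = 9
  Term 4 contributes 5 + 4 · 2 = 13
p(2) = ⊕ of these = min[10, 2, 11, 9, 13] = 2.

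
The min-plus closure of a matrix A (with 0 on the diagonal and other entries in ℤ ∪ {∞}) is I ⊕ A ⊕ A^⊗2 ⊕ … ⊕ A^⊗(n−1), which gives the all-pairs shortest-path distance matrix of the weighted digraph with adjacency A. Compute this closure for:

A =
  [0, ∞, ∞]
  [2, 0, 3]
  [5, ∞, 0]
Closure =
  [0, ∞, ∞]
  [2, 0, 3]
  [5, ∞, 0]

This is the Floyd-Warshall all-pairs shortest-path computation. For each intermediate vertex k = 0, 1, …, 2, update dist[i][j] ← min(dist[i][j], dist[i][k] + dist[k][j]). The final matrix gives, for each (i, j), the minimum total weight of any directed path from i to j (possibly empty when i = j).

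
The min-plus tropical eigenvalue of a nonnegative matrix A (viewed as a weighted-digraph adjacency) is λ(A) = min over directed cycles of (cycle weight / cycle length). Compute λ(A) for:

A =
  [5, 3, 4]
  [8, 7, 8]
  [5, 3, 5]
λ(A) = 9/2

Enumerate directed cycles and compute their means (weight / length). Sample:
  cycle 0 → 0: weight = 5, length = 1, mean = 5/1 ≈ 5.000
  cycle 1 → 1: weight = 7, length = 1, mean = 7/1 ≈ 7.000
  cycle 2 → 2: weight = 5, length = 1, mean = 5/1 ≈ 5.000
  cycle 0 → 1 → 0: weight = 11, length = 2, mean = 11/2 ≈ 5.500
  cycle 0 → 2 → 0: weight = 9, length = 2, mean = 9/2 ≈ 4.500
  cycle 1 → 0 → 1: weight = 11, length = 2, mean = 11/2 ≈ 5.500
Minimum mean = 4.500, attained e.g. along the cycle 0 → 2 → 0 with weight 9 and length 2. So λ(A) = 9/2 = 9/2.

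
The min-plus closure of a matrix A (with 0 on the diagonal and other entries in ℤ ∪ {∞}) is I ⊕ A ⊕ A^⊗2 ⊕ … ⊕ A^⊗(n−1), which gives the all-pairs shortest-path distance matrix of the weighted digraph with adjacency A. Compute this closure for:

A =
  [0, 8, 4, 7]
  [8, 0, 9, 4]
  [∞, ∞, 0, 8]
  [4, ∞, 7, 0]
Closure =
  [0, 8, 4, 7]
  [8, 0, 9, 4]
  [12, 20, 0, 8]
  [4, 12, 7, 0]

This is the Floyd-Warshall all-pairs shortest-path computation. For each intermediate vertex k = 0, 1, …, 3, update dist[i][j] ← min(dist[i][j], dist[i][k] + dist[k][j]). The final matrix gives, for each (i, j), the minimum total weight of any directed path from i to j (possibly empty when i = j).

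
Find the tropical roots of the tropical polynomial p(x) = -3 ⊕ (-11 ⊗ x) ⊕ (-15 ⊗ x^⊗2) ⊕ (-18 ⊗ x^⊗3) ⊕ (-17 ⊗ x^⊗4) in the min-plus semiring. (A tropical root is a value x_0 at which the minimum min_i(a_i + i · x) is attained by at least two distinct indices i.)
Roots: {-1, 3, 4, 8}

Each tropical root is a break point of the lower envelope of the lines y = a_i + i · x (there are 5 lines, with slopes 0, 1, ..., 4). Only the lines that attain the minimum somewhere contribute to roots; other lines are dominated. Here the surviving (envelope) indices are i = 4, i = 3, i = 2, i = 1, i = 0.
Intersections between consecutive envelope lines give the roots: for adjacent envelope indices i < j the intersection is x = (a_i − a_j) / (j − i). Reading off the sorted break points: {-1, 3, 4, 8}.
Verification: at each break x_0, at least two indices attain the minimum of min_i(a_i + i · x_0).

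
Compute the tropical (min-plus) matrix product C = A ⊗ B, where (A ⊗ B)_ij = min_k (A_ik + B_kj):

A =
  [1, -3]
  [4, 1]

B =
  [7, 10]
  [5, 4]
A ⊗ B =
  [2, 1]
  [6, 5]

Apply the min-plus product entry-by-entry:
  C[0][0] = min over k of (A[0][0] + B[0][0] = 1 + 7 = 8, A[0][1] + B[1][0] = -3 + 5 = 2) = 2 (attained at k = 1)
  C[0][1] = min over k of (A[0][0] + B[0][1] = 1 + 10 = 11, A[0][1] + B[1][1] = -3 + 4 = 1) = 1 (attained at k = 1)
  C[1][0] = min over k of (A[1][0] + B[0][0] = 4 + 7 = 11, A[1][1] + B[1][0] = 1 + 5 = 6) = 6 (attained at k = 1)
  C[1][1] = min over k of (A[1][0] + B[0][1] = 4 + 10 = 14, A[1][1] + B[1][1] = 1 + 4 = 5) = 5 (attained at k = 1)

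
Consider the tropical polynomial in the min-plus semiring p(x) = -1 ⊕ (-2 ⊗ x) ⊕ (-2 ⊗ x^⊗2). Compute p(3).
p(3) = -1

A tropical monomial a ⊗ x^⊗i evaluates to a + i · x. Evaluating each term at x = 3:
  Term 0 contributes -1 + 0 · 3 = -1
  Term 1 contributes -2 + 1 · 3 = 1
  Term 2 contributes -2 + 2 · 3 = 4
p(3) = ⊕ of these = min[-1, 1, 4] = -1.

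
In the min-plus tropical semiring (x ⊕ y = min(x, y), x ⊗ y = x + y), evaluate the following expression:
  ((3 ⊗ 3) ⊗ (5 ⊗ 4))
((3 ⊗ 3) ⊗ (5 ⊗ 4)) = 15

Expand innermost to outermost. Recall ⊕ takes the minimum of its arguments and ⊗ takes their sum. Working out the expression ((3 ⊗ 3) ⊗ (5 ⊗ 4)) gives 15.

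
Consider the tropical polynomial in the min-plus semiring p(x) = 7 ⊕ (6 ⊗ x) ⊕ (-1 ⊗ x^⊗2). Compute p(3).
p(3) = 5

A tropical monomial a ⊗ x^⊗i evaluates to a + i · x. Evaluating each term at x = 3:
  Term 0 contributes 7 + 0 · 3 = 7
  Term 1 contributes 6 + 1 · 3 = 9
  Term 2 contributes -1 + 2 · 3 = 5
p(3) = ⊕ of these = min[7, 9, 5] = 5.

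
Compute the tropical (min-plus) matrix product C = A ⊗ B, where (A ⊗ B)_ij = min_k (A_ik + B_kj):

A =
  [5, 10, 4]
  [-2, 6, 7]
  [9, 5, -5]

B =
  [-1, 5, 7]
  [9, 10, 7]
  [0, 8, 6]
A ⊗ B =
  [4, 10, 10]
  [-3, 3, 5]
  [-5, 3, 1]

Apply the min-plus product entry-by-entry:
  C[0][0] = min over k of (A[0][0] + B[0][0] = 5 + -1 = 4, A[0][1] + B[1][0] = 10 + 9 = 19, A[0][2] + B[2][0] = 4 + 0 = 4) = 4 (attained at k = 0)
  C[0][1] = min over k of (A[0][0] + B[0][1] = 5 + 5 = 10, A[0][1] + B[1][1] = 10 + 10 = 20, A[0][2] + B[2][1] = 4 + 8 = 12) = 10 (attained at k = 0)
  C[0][2] = min over k of (A[0][0] + B[0][2] = 5 + 7 = 12, A[0][1] + B[1][2] = 10 + 7 = 17, A[0][2] + B[2][2] = 4 + 6 = 10) = 10 (attained at k = 2)
  C[1][0] = min over k of (A[1][0] + B[0][0] = -2 + -1 = -3, A[1][1] + B[1][0] = 6 + 9 = 15, A[1][2] + B[2][0] = 7 + 0 = 7) = -3 (attained at k = 0)
  C[1][1] = min over k of (A[1][0] + B[0][1] = -2 + 5 = 3, A[1][1] + B[1][1] = 6 + 10 = 16, A[1][2] + B[2][1] = 7 + 8 = 15) = 3 (attained at k = 0)
  C[1][2] = min over k of (A[1][0] + B[0][2] = -2 + 7 = 5, A[1][1] + B[1][2] = 6 + 7 = 13, A[1][2] + B[2][2] = 7 + 6 = 13) = 5 (attained at k = 0)
  C[2][0] = min over k of (A[2][0] + B[0][0] = 9 + -1 = 8, A[2][1] + B[1][0] = 5 + 9 = 14, A[2][2] + B[2][0] = -5 + 0 = -5) = -5 (attained at k = 2)
  C[2][1] = min over k of (A[2][0] + B[0][1] = 9 + 5 = 14, A[2][1] + B[1][1] = 5 + 10 = 15, A[2][2] + B[2][1] = -5 + 8 = 3) = 3 (attained at k = 2)
  C[2][2] = min over k of (A[2][0] + B[0][2] = 9 + 7 = 16, A[2][1] + B[1][2] = 5 + 7 = 12, A[2][2] + B[2][2] = -5 + 6 = 1) = 1 (attained at k = 2)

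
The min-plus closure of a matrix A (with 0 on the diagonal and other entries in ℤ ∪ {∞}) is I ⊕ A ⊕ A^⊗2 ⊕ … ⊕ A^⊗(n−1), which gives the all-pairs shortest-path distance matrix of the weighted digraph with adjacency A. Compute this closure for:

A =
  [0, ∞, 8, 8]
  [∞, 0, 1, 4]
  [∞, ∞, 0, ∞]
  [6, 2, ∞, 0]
Closure =
  [0, 10, 8, 8]
  [10, 0, 1, 4]
  [∞, ∞, 0, ∞]
  [6, 2, 3, 0]

This is the Floyd-Warshall all-pairs shortest-path computation. For each intermediate vertex k = 0, 1, …, 3, update dist[i][j] ← min(dist[i][j], dist[i][k] + dist[k][j]). The final matrix gives, for each (i, j), the minimum total weight of any directed path from i to j (possibly empty when i = j).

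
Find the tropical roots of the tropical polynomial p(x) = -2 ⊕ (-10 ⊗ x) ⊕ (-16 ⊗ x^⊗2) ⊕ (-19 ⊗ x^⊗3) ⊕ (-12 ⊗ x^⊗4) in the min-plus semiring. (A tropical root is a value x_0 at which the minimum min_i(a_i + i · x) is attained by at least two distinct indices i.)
Roots: {-7, 3, 6, 8}

Each tropical root is a break point of the lower envelope of the lines y = a_i + i · x (there are 5 lines, with slopes 0, 1, ..., 4). Only the lines that attain the minimum somewhere contribute to roots; other lines are dominated. Here the surviving (envelope) indices are i = 4, i = 3, i = 2, i = 1, i = 0.
Intersections between consecutive envelope lines give the roots: for adjacent envelope indices i < j the intersection is x = (a_i − a_j) / (j − i). Reading off the sorted break points: {-7, 3, 6, 8}.
Verification: at each break x_0, at least two indices attain the minimum of min_i(a_i + i · x_0).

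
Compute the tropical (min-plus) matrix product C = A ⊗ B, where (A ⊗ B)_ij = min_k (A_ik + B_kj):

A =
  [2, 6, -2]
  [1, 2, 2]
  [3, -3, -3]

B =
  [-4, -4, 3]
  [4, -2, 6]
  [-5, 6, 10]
A ⊗ B =
  [-7, -2, 5]
  [-3, -3, 4]
  [-8, -5, 3]

Apply the min-plus product entry-by-entry:
  C[0][0] = min over k of (A[0][0] + B[0][0] = 2 + -4 = -2, A[0][1] + B[1][0] = 6 + 4 = 10, A[0][2] + B[2][0] = -2 + -5 = -7) = -7 (attained at k = 2)
  C[0][1] = min over k of (A[0][0] + B[0][1] = 2 + -4 = -2, A[0][1] + B[1][1] = 6 + -2 = 4, A[0][2] + B[2][1] = -2 + 6 = 4) = -2 (attained at k = 0)
  C[0][2] = min over k of (A[0][0] + B[0][2] = 2 + 3 = 5, A[0][1] + B[1][2] = 6 + 6 = 12, A[0][2] + B[2][2] = -2 + 10 = 8) = 5 (attained at k = 0)
  C[1][0] = min over k of (A[1][0] + B[0][0] = 1 + -4 = -3, A[1][1] + B[1][0] = 2 + 4 = 6, A[1][2] + B[2][0] = 2 + -5 = -3) = -3 (attained at k = 0)
  C[1][1] = min over k of (A[1][0] + B[0][1] = 1 + -4 = -3, A[1][1] + B[1][1] = 2 + -2 = 0, A[1][2] + B[2][1] = 2 + 6 = 8) = -3 (attained at k = 0)
  C[1][2] = min over k of (A[1][0] + B[0][2] = 1 + 3 = 4, A[1][1] + B[1][2] = 2 + 6 = 8, A[1][2] + B[2][2] = 2 + 10 = 12) = 4 (attained at k = 0)
  C[2][0] = min over k of (A[2][0] + B[0][0] = 3 + -4 = -1, A[2][1] + B[1][0] = -3 + 4 = 1, A[2][2] + B[2][0] = -3 + -5 = -8) = -8 (attained at k = 2)
  C[2][1] = min over k of (A[2][0] + B[0][1] = 3 + -4 = -1, A[2][1] + B[1][1] = -3 + -2 = -5, A[2][2] + B[2][1] = -3 + 6 = 3) = -5 (attained at k = 1)
  C[2][2] = min over k of (A[2][0] + B[0][2] = 3 + 3 = 6, A[2][1] + B[1][2] = -3 + 6 = 3, A[2][2] + B[2][2] = -3 + 10 = 7) = 3 (attained at k = 1)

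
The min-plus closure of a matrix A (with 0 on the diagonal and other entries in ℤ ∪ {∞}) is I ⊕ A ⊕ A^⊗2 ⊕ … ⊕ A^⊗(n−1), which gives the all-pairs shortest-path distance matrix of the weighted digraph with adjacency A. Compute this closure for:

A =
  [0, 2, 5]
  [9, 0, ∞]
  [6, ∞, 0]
Closure =
  [0, 2, 5]
  [9, 0, 14]
  [6, 8, 0]

This is the Floyd-Warshall all-pairs shortest-path computation. For each intermediate vertex k = 0, 1, …, 2, update dist[i][j] ← min(dist[i][j], dist[i][k] + dist[k][j]). The final matrix gives, for each (i, j), the minimum total weight of any directed path from i to j (possibly empty when i = j).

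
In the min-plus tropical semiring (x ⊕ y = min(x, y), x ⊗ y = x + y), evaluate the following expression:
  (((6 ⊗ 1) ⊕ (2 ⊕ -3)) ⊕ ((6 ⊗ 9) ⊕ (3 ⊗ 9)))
(((6 ⊗ 1) ⊕ (2 ⊕ -3)) ⊕ ((6 ⊗ 9) ⊕ (3 ⊗ 9))) = -3

Expand innermost to outermost. Recall ⊕ takes the minimum of its arguments and ⊗ takes their sum. Working out the expression (((6 ⊗ 1) ⊕ (2 ⊕ -3)) ⊕ ((6 ⊗ 9) ⊕ (3 ⊗ 9))) gives -3.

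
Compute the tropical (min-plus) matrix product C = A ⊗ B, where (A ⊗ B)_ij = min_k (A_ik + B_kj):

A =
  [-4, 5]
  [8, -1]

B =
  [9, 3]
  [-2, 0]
A ⊗ B =
  [3, -1]
  [-3, -1]

Apply the min-plus product entry-by-entry:
  C[0][0] = min over k of (A[0][0] + B[0][0] = -4 + 9 = 5, A[0][1] + B[1][0] = 5 + -2 = 3) = 3 (attained at k = 1)
  C[0][1] = min over k of (A[0][0] + B[0][1] = -4 + 3 = -1, A[0][1] + B[1][1] = 5 + 0 = 5) = -1 (attained at k = 0)
  C[1][0] = min over k of (A[1][0] + B[0][0] = 8 + 9 = 17, A[1][1] + B[1][0] = -1 + -2 = -3) = -3 (attained at k = 1)
  C[1][1] = min over k of (A[1][0] + B[0][1] = 8 + 3 = 11, A[1][1] + B[1][1] = -1 + 0 = -1) = -1 (attained at k = 1)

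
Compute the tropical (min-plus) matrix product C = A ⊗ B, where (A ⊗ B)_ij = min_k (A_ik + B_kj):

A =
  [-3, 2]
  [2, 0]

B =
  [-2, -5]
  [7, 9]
A ⊗ B =
  [-5, -8]
  [0, -3]

Apply the min-plus product entry-by-entry:
  C[0][0] = min over k of (A[0][0] + B[0][0] = -3 + -2 = -5, A[0][1] + B[1][0] = 2 + 7 = 9) = -5 (attained at k = 0)
  C[0][1] = min over k of (A[0][0] + B[0][1] = -3 + -5 = -8, A[0][1] + B[1][1] = 2 + 9 = 11) = -8 (attained at k = 0)
  C[1][0] = min over k of (A[1][0] + B[0][0] = 2 + -2 = 0, A[1][1] + B[1][0] = 0 + 7 = 7) = 0 (attained at k = 0)
  C[1][1] = min over k of (A[1][0] + B[0][1] = 2 + -5 = -3, A[1][1] + B[1][1] = 0 + 9 = 9) = -3 (attained at k = 0)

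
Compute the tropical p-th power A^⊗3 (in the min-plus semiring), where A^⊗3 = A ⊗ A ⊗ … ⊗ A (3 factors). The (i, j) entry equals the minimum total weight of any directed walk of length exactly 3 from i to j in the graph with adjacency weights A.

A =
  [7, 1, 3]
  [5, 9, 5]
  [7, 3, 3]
A^⊗3 =
  [11, 7, 9]
  [11, 11, 11]
  [11, 9, 9]

Each entry (A^⊗3)_ij equals the minimum over all length-3 walks i = v_0 → v_1 → … → v_3 = j of Σ_t A[v_t][v_{t+1}]. For example, for (i, j) = (0, 2) we minimise over 9 possible intermediate vertex sequences; the minimum is 9, attained along the walk 0 → 1 → 0 → 2.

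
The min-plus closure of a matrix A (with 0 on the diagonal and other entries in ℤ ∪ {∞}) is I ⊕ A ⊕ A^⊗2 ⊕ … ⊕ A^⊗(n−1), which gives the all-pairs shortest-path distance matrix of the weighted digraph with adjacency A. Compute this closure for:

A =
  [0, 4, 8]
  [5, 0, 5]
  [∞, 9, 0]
Closure =
  [0, 4, 8]
  [5, 0, 5]
  [14, 9, 0]

This is the Floyd-Warshall all-pairs shortest-path computation. For each intermediate vertex k = 0, 1, …, 2, update dist[i][j] ← min(dist[i][j], dist[i][k] + dist[k][j]). The final matrix gives, for each (i, j), the minimum total weight of any directed path from i to j (possibly empty when i = j).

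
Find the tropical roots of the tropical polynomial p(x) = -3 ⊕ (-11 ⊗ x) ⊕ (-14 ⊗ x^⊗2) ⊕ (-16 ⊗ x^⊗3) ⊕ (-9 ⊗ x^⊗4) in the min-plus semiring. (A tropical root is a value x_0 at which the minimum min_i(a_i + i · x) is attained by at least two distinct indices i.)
Roots: {-7, 2, 3, 8}

Each tropical root is a break point of the lower envelope of the lines y = a_i + i · x (there are 5 lines, with slopes 0, 1, ..., 4). Only the lines that attain the minimum somewhere contribute to roots; other lines are dominated. Here the surviving (envelope) indices are i = 4, i = 3, i = 2, i = 1, i = 0.
Intersections between consecutive envelope lines give the roots: for adjacent envelope indices i < j the intersection is x = (a_i − a_j) / (j − i). Reading off the sorted break points: {-7, 2, 3, 8}.
Verification: at each break x_0, at least two indices attain the minimum of min_i(a_i + i · x_0).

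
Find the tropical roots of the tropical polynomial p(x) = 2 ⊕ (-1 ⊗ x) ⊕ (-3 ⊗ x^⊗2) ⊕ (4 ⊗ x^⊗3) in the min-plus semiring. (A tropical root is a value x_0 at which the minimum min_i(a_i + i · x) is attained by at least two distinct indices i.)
Roots: {-7, 2, 3}

Each tropical root is a break point of the lower envelope of the lines y = a_i + i · x (there are 4 lines, with slopes 0, 1, ..., 3). Only the lines that attain the minimum somewhere contribute to roots; other lines are dominated. Here the surviving (envelope) indices are i = 3, i = 2, i = 1, i = 0.
Intersections between consecutive envelope lines give the roots: for adjacent envelope indices i < j the intersection is x = (a_i − a_j) / (j − i). Reading off the sorted break points: {-7, 2, 3}.
Verification: at each break x_0, at least two indices attain the minimum of min_i(a_i + i · x_0).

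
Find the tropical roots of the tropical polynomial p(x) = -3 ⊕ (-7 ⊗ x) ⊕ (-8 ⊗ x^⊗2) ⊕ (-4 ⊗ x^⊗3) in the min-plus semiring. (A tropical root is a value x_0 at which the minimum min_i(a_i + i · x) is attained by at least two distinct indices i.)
Roots: {-4, 1, 4}

Each tropical root is a break point of the lower envelope of the lines y = a_i + i · x (there are 4 lines, with slopes 0, 1, ..., 3). Only the lines that attain the minimum somewhere contribute to roots; other lines are dominated. Here the surviving (envelope) indices are i = 3, i = 2, i = 1, i = 0.
Intersections between consecutive envelope lines give the roots: for adjacent envelope indices i < j the intersection is x = (a_i − a_j) / (j − i). Reading off the sorted break points: {-4, 1, 4}.
Verification: at each break x_0, at least two indices attain the minimum of min_i(a_i + i · x_0).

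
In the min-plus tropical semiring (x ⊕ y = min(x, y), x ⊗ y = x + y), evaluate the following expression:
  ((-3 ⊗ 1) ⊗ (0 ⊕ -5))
((-3 ⊗ 1) ⊗ (0 ⊕ -5)) = -7

Expand innermost to outermost. Recall ⊕ takes the minimum of its arguments and ⊗ takes their sum. Working out the expression ((-3 ⊗ 1) ⊗ (0 ⊕ -5)) gives -7.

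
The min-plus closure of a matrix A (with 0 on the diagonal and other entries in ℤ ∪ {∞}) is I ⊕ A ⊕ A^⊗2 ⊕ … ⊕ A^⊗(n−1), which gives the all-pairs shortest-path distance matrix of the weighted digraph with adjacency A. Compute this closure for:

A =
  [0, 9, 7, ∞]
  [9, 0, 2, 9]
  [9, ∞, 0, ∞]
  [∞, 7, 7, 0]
Closure =
  [0, 9, 7, 18]
  [9, 0, 2, 9]
  [9, 18, 0, 27]
  [16, 7, 7, 0]

This is the Floyd-Warshall all-pairs shortest-path computation. For each intermediate vertex k = 0, 1, …, 3, update dist[i][j] ← min(dist[i][j], dist[i][k] + dist[k][j]). The final matrix gives, for each (i, j), the minimum total weight of any directed path from i to j (possibly empty when i = j).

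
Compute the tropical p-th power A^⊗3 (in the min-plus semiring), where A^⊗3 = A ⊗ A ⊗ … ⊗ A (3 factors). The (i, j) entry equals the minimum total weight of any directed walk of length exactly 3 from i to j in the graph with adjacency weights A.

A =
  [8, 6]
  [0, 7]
A^⊗3 =
  [13, 12]
  [6, 13]

Each entry (A^⊗3)_ij equals the minimum over all length-3 walks i = v_0 → v_1 → … → v_3 = j of Σ_t A[v_t][v_{t+1}]. For example, for (i, j) = (0, 1) we minimise over 4 possible intermediate vertex sequences; the minimum is 12, attained along the walk 0 → 1 → 0 → 1.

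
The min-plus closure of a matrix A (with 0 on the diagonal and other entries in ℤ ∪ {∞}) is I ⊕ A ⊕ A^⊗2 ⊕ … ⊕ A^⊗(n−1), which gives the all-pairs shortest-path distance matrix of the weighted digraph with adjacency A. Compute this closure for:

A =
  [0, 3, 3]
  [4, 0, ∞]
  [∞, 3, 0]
Closure =
  [0, 3, 3]
  [4, 0, 7]
  [7, 3, 0]

This is the Floyd-Warshall all-pairs shortest-path computation. For each intermediate vertex k = 0, 1, …, 2, update dist[i][j] ← min(dist[i][j], dist[i][k] + dist[k][j]). The final matrix gives, for each (i, j), the minimum total weight of any directed path from i to j (possibly empty when i = j).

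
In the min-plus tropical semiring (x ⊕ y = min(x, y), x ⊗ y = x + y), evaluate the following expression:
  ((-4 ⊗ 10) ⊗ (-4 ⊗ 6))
((-4 ⊗ 10) ⊗ (-4 ⊗ 6)) = 8

Expand innermost to outermost. Recall ⊕ takes the minimum of its arguments and ⊗ takes their sum. Working out the expression ((-4 ⊗ 10) ⊗ (-4 ⊗ 6)) gives 8.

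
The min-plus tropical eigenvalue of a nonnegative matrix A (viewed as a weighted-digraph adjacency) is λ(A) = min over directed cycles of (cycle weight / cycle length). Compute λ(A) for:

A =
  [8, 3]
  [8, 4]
λ(A) = 4

Enumerate directed cycles and compute their means (weight / length). Sample:
  cycle 0 → 0: weight = 8, length = 1, mean = 8/1 ≈ 8.000
  cycle 1 → 1: weight = 4, length = 1, mean = 4/1 ≈ 4.000
  cycle 0 → 1 → 0: weight = 11, length = 2, mean = 11/2 ≈ 5.500
  cycle 1 → 0 → 1: weight = 11, length = 2, mean = 11/2 ≈ 5.500
Minimum mean = 4.000, attained e.g. along the cycle 1 → 1 with weight 4 and length 1. So λ(A) = 4/1 = 4.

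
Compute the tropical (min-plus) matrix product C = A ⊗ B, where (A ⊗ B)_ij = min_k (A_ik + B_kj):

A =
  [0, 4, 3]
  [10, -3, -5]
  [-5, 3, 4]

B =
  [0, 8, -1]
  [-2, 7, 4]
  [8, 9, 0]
A ⊗ B =
  [0, 8, -1]
  [-5, 4, -5]
  [-5, 3, -6]

Apply the min-plus product entry-by-entry:
  C[0][0] = min over k of (A[0][0] + B[0][0] = 0 + 0 = 0, A[0][1] + B[1][0] = 4 + -2 = 2, A[0][2] + B[2][0] = 3 + 8 = 11) = 0 (attained at k = 0)
  C[0][1] = min over k of (A[0][0] + B[0][1] = 0 + 8 = 8, A[0][1] + B[1][1] = 4 + 7 = 11, A[0][2] + B[2][1] = 3 + 9 = 12) = 8 (attained at k = 0)
  C[0][2] = min over k of (A[0][0] + B[0][2] = 0 + -1 = -1, A[0][1] + B[1][2] = 4 + 4 = 8, A[0][2] + B[2][2] = 3 + 0 = 3) = -1 (attained at k = 0)
  C[1][0] = min over k of (A[1][0] + B[0][0] = 10 + 0 = 10, A[1][1] + B[1][0] = -3 + -2 = -5, A[1][2] + B[2][0] = -5 + 8 = 3) = -5 (attained at k = 1)
  C[1][1] = min over k of (A[1][0] + B[0][1] = 10 + 8 = 18, A[1][1] + B[1][1] = -3 + 7 = 4, A[1][2] + B[2][1] = -5 + 9 = 4) = 4 (attained at k = 1)
  C[1][2] = min over k of (A[1][0] + B[0][2] = 10 + -1 = 9, A[1][1] + B[1][2] = -3 + 4 = 1, A[1][2] + B[2][2] = -5 + 0 = -5) = -5 (attained at k = 2)
  C[2][0] = min over k of (A[2][0] + B[0][0] = -5 + 0 = -5, A[2][1] + B[1][0] = 3 + -2 = 1, A[2][2] + B[2][0] = 4 + 8 = 12) = -5 (attained at k = 0)
  C[2][1] = min over k of (A[2][0] + B[0][1] = -5 + 8 = 3, A[2][1] + B[1][1] = 3 + 7 = 10, A[2][2] + B[2][1] = 4 + 9 = 13) = 3 (attained at k = 0)
  C[2][2] = min over k of (A[2][0] + B[0][2] = -5 + -1 = -6, A[2][1] + B[1][2] = 3 + 4 = 7, A[2][2] + B[2][2] = 4 + 0 = 4) = -6 (attained at k = 0)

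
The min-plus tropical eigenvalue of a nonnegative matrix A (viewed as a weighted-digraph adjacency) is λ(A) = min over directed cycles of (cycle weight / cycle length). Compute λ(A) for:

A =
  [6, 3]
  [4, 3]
λ(A) = 3

Enumerate directed cycles and compute their means (weight / length). Sample:
  cycle 0 → 0: weight = 6, length = 1, mean = 6/1 ≈ 6.000
  cycle 1 → 1: weight = 3, length = 1, mean = 3/1 ≈ 3.000
  cycle 0 → 1 → 0: weight = 7, length = 2, mean = 7/2 ≈ 3.500
  cycle 1 → 0 → 1: weight = 7, length = 2, mean = 7/2 ≈ 3.500
Minimum mean = 3.000, attained e.g. along the cycle 1 → 1 with weight 3 and length 1. So λ(A) = 3/1 = 3.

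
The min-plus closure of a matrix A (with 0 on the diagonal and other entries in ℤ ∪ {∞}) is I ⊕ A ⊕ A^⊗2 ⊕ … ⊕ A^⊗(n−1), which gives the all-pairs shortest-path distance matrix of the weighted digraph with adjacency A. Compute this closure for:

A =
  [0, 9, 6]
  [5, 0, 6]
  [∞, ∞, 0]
Closure =
  [0, 9, 6]
  [5, 0, 6]
  [∞, ∞, 0]

This is the Floyd-Warshall all-pairs shortest-path computation. For each intermediate vertex k = 0, 1, …, 2, update dist[i][j] ← min(dist[i][j], dist[i][k] + dist[k][j]). The final matrix gives, for each (i, j), the minimum total weight of any directed path from i to j (possibly empty when i = j).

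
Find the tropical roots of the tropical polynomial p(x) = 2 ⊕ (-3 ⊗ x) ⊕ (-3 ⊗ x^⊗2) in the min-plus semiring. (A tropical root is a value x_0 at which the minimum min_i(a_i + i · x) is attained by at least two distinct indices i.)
Roots: {0, 5}

Each tropical root is a break point of the lower envelope of the lines y = a_i + i · x (there are 3 lines, with slopes 0, 1, ..., 2). Only the lines that attain the minimum somewhere contribute to roots; other lines are dominated. Here the surviving (envelope) indices are i = 2, i = 1, i = 0.
Intersections between consecutive envelope lines give the roots: for adjacent envelope indices i < j the intersection is x = (a_i − a_j) / (j − i). Reading off the sorted break points: {0, 5}.
Verification: at each break x_0, at least two indices attain the minimum of min_i(a_i + i · x_0).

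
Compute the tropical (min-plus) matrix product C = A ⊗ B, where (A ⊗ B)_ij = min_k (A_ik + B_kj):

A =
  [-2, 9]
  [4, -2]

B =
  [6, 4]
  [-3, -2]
A ⊗ B =
  [4, 2]
  [-5, -4]

Apply the min-plus product entry-by-entry:
  C[0][0] = min over k of (A[0][0] + B[0][0] = -2 + 6 = 4, A[0][1] + B[1][0] = 9 + -3 = 6) = 4 (attained at k = 0)
  C[0][1] = min over k of (A[0][0] + B[0][1] = -2 + 4 = 2, A[0][1] + B[1][1] = 9 + -2 = 7) = 2 (attained at k = 0)
  C[1][0] = min over k of (A[1][0] + B[0][0] = 4 + 6 = 10, A[1][1] + B[1][0] = -2 + -3 = -5) = -5 (attained at k = 1)
  C[1][1] = min over k of (A[1][0] + B[0][1] = 4 + 4 = 8, A[1][1] + B[1][1] = -2 + -2 = -4) = -4 (attained at k = 1)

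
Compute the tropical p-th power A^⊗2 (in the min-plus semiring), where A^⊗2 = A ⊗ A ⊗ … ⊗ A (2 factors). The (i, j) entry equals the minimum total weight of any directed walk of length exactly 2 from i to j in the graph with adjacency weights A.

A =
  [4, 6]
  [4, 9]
A^⊗2 =
  [8, 10]
  [8, 10]

Each entry (A^⊗2)_ij equals the minimum over all length-2 walks i = v_0 → v_1 → … → v_2 = j of Σ_t A[v_t][v_{t+1}]. For example, for (i, j) = (0, 1) we minimise over 2 possible intermediate vertex sequences; the minimum is 10, attained along the walk 0 → 0 → 1.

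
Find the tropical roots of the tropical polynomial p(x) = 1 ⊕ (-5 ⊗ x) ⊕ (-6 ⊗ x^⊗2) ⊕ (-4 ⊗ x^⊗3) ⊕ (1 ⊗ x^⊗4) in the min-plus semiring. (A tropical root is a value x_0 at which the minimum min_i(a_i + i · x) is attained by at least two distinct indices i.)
Roots: {-5, -2, 1, 6}

Each tropical root is a break point of the lower envelope of the lines y = a_i + i · x (there are 5 lines, with slopes 0, 1, ..., 4). Only the lines that attain the minimum somewhere contribute to roots; other lines are dominated. Here the surviving (envelope) indices are i = 4, i = 3, i = 2, i = 1, i = 0.
Intersections between consecutive envelope lines give the roots: for adjacent envelope indices i < j the intersection is x = (a_i − a_j) / (j − i). Reading off the sorted break points: {-5, -2, 1, 6}.
Verification: at each break x_0, at least two indices attain the minimum of min_i(a_i + i · x_0).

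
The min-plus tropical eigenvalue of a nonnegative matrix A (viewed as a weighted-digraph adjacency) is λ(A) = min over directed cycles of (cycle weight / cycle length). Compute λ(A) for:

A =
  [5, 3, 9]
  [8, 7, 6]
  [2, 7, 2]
λ(A) = 2

Enumerate directed cycles and compute their means (weight / length). Sample:
  cycle 0 → 0: weight = 5, length = 1, mean = 5/1 ≈ 5.000
  cycle 1 → 1: weight = 7, length = 1, mean = 7/1 ≈ 7.000
  cycle 2 → 2: weight = 2, length = 1, mean = 2/1 ≈ 2.000
  cycle 0 → 1 → 0: weight = 11, length = 2, mean = 11/2 ≈ 5.500
  cycle 0 → 2 → 0: weight = 11, length = 2, mean = 11/2 ≈ 5.500
  cycle 1 → 0 → 1: weight = 11, length = 2, mean = 11/2 ≈ 5.500
Minimum mean = 2.000, attained e.g. along the cycle 2 → 2 with weight 2 and length 1. So λ(A) = 2/1 = 2.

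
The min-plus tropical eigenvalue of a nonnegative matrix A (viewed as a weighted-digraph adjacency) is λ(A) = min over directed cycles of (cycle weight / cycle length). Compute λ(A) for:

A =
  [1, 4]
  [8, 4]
λ(A) = 1

Enumerate directed cycles and compute their means (weight / length). Sample:
  cycle 0 → 0: weight = 1, length = 1, mean = 1/1 ≈ 1.000
  cycle 1 → 1: weight = 4, length = 1, mean = 4/1 ≈ 4.000
  cycle 0 → 1 → 0: weight = 12, length = 2, mean = 12/2 ≈ 6.000
  cycle 1 → 0 → 1: weight = 12, length = 2, mean = 12/2 ≈ 6.000
Minimum mean = 1.000, attained e.g. along the cycle 0 → 0 with weight 1 and length 1. So λ(A) = 1/1 = 1.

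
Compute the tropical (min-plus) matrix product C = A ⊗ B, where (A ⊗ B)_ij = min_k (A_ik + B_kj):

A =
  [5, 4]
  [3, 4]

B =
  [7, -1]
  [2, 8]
A ⊗ B =
  [6, 4]
  [6, 2]

Apply the min-plus product entry-by-entry:
  C[0][0] = min over k of (A[0][0] + B[0][0] = 5 + 7 = 12, A[0][1] + B[1][0] = 4 + 2 = 6) = 6 (attained at k = 1)
  C[0][1] = min over k of (A[0][0] + B[0][1] = 5 + -1 = 4, A[0][1] + B[1][1] = 4 + 8 = 12) = 4 (attained at k = 0)
  C[1][0] = min over k of (A[1][0] + B[0][0] = 3 + 7 = 10, A[1][1] + B[1][0] = 4 + 2 = 6) = 6 (attained at k = 1)
  C[1][1] = min over k of (A[1][0] + B[0][1] = 3 + -1 = 2, A[1][1] + B[1][1] = 4 + 8 = 12) = 2 (attained at k = 0)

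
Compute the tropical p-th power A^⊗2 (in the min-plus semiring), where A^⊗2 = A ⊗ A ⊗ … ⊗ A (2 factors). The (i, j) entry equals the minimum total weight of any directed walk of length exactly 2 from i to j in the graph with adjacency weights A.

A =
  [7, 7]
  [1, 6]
A^⊗2 =
  [8, 13]
  [7, 8]

Each entry (A^⊗2)_ij equals the minimum over all length-2 walks i = v_0 → v_1 → … → v_2 = j of Σ_t A[v_t][v_{t+1}]. For example, for (i, j) = (0, 1) we minimise over 2 possible intermediate vertex sequences; the minimum is 13, attained along the walk 0 → 1 → 1.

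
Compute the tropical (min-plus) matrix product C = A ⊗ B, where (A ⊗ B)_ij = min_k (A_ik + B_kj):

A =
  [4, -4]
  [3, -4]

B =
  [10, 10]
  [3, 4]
A ⊗ B =
  [-1, 0]
  [-1, 0]

Apply the min-plus product entry-by-entry:
  C[0][0] = min over k of (A[0][0] + B[0][0] = 4 + 10 = 14, A[0][1] + B[1][0] = -4 + 3 = -1) = -1 (attained at k = 1)
  C[0][1] = min over k of (A[0][0] + B[0][1] = 4 + 10 = 14, A[0][1] + B[1][1] = -4 + 4 = 0) = 0 (attained at k = 1)
  C[1][0] = min over k of (A[1][0] + B[0][0] = 3 + 10 = 13, A[1][1] + B[1][0] = -4 + 3 = -1) = -1 (attained at k = 1)
  C[1][1] = min over k of (A[1][0] + B[0][1] = 3 + 10 = 13, A[1][1] + B[1][1] = -4 + 4 = 0) = 0 (attained at k = 1)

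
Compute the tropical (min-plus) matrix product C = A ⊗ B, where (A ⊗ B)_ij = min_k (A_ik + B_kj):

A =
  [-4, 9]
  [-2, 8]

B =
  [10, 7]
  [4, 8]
A ⊗ B =
  [6, 3]
  [8, 5]

Apply the min-plus product entry-by-entry:
  C[0][0] = min over k of (A[0][0] + B[0][0] = -4 + 10 = 6, A[0][1] + B[1][0] = 9 + 4 = 13) = 6 (attained at k = 0)
  C[0][1] = min over k of (A[0][0] + B[0][1] = -4 + 7 = 3, A[0][1] + B[1][1] = 9 + 8 = 17) = 3 (attained at k = 0)
  C[1][0] = min over k of (A[1][0] + B[0][0] = -2 + 10 = 8, A[1][1] + B[1][0] = 8 + 4 = 12) = 8 (attained at k = 0)
  C[1][1] = min over k of (A[1][0] + B[0][1] = -2 + 7 = 5, A[1][1] + B[1][1] = 8 + 8 = 16) = 5 (attained at k = 0)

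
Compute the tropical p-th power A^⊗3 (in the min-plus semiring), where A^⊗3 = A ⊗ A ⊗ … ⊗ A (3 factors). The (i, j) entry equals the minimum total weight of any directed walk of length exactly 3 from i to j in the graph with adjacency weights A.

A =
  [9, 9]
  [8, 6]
A^⊗3 =
  [23, 21]
  [20, 18]

Each entry (A^⊗3)_ij equals the minimum over all length-3 walks i = v_0 → v_1 → … → v_3 = j of Σ_t A[v_t][v_{t+1}]. For example, for (i, j) = (0, 1) we minimise over 4 possible intermediate vertex sequences; the minimum is 21, attained along the walk 0 → 1 → 1 → 1.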